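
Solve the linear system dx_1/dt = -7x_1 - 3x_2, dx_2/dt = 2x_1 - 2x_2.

x_1(t) = -3C_1e^(-5t) + C_2e^(-4t), x_2(t) = 2C_1e^(-5t) - C_2e^(-4t)

Coefficient matrix A = [[-7, -3], [2, -2]].
Characteristic polynomial det(A - λI) = λ^2 + 9λ + 20 = 0.
Eigenvalues λ = -5, -4.
For λ=-5: (A-λI) row 1 is [-2, -3], so an eigenvector is (-3, 2).
For λ=-4: (A-λI) row 1 is [-3, -3], so an eigenvector is (1, -1).
General solution: C_1e^(-5t)(-3,2) + C_2e^(-4t)(1,-1).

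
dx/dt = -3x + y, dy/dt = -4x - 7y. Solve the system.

Coefficient matrix A = [[-3, 1], [-4, -7]].
Characteristic polynomial det(A - λI) = λ^2 + 10λ + 25 = 0.
Single eigenvalue λ = -5 with algebraic multiplicity 2.
Eigenvector v = (1,-2); generalized eigenvector w with (A-λI)w=v is (0,1).
General solution: e^(-5t)[K_1·v + K_2·(t·v + w)].

x(t) = K_1e^(-5t) + K_2te^(-5t), y(t) = -2K_1e^(-5t) - 2K_2te^(-5t) + K_2e^(-5t)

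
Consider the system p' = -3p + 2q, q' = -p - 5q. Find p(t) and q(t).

Coefficient matrix A = [[-3, 2], [-1, -5]].
Characteristic polynomial det(A - λI) = λ^2 + 8λ + 17 = 0.
Eigenvalues λ = -4 ± i (complex conjugate pair).
For λ=-4+i: an eigenvector is (1,-1) - i(-1,0) = (1 + i, -1).
A real fundamental pair from Re and Im of e^((-4+i)t)v: X_1 = e^(-4t)(cos(t)·(1,-1) + sin(t)·(-1,0)), X_2 = e^(-4t)(sin(t)·(1,-1) - cos(t)·(-1,0)).
General solution: c_1X_1 + c_2X_2.

p(t) = -c_1e^(-4t)sin(t) + c_1e^(-4t)cos(t) + c_2e^(-4t)sin(t) + c_2e^(-4t)cos(t), q(t) = -c_1e^(-4t)cos(t) - c_2e^(-4t)sin(t)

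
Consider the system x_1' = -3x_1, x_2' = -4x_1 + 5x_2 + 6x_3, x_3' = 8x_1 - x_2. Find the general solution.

Coefficient matrix A = [[-3, 0, 0], [-4, 5, 6], [8, -1, 0]].
det(A - λI) = 0 gives eigenvalues λ = 2, 3, -3.
For λ=2: eigenvector (0,-2,1).
For λ=3: eigenvector (0,3,-1).
For λ=-3: eigenvector (1,2,-2).
General solution: c_1e^(2t)(0,-2,1) + c_2e^(3t)(0,3,-1) + c_3e^(-3t)(1,2,-2).

x_1(t) = c_3e^(-3t), x_2(t) = -2c_1e^(2t) + 3c_2e^(3t) + 2c_3e^(-3t), x_3(t) = c_1e^(2t) - c_2e^(3t) - 2c_3e^(-3t)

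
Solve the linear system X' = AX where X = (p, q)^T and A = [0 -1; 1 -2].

Coefficient matrix A = [[0, -1], [1, -2]].
Characteristic polynomial det(A - λI) = λ^2 + 2λ + 1 = 0.
Single eigenvalue λ = -1 with algebraic multiplicity 2.
Eigenvector v = (1,1); generalized eigenvector w with (A-λI)w=v is (3,2).
General solution: e^(-t)[c_1·v + c_2·(t·v + w)].

p(t) = c_1e^(-t) + c_2te^(-t) + 3c_2e^(-t), q(t) = c_1e^(-t) + c_2te^(-t) + 2c_2e^(-t)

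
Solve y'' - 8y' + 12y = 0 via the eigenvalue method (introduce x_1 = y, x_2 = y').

Let x_1 = y, x_2 = y'. Then x_1' = x_2 and x_2' = -12x_1 + 8x_2.
A = [[0,1],[-12,8]]; det(A-λI) = λ^2 - 8λ + 12.
Eigenvalues λ = 6, 2 with eigenvectors (1,6), (1,2).

y(t) = C_1e^(6t) + C_2e^(2t)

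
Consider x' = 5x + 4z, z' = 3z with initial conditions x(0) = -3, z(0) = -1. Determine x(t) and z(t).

x(t) = -5e^(5t) + 2e^(3t), z(t) = -e^(3t)

Coefficient matrix A = [[5, 4], [0, 3]].
Characteristic polynomial det(A - λI) = λ^2 - 8λ + 15 = 0.
Eigenvalues λ = 5, 3.
For λ=5: (A-λI) row 1 is [0, 4], so an eigenvector is (1, 0).
For λ=3: (A-λI) row 1 is [2, 4], so an eigenvector is (2, -1).
General solution: K_1e^(5t)(1,0) + K_2e^(3t)(2,-1).
Applying x(0)=-3, z(0)=-1 gives K_1=-5, K_2=1.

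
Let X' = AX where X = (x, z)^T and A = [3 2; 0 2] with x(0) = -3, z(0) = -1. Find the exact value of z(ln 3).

-9

A = [[3,2],[0,2]]; eigenvalues λ = 3, 2.
Eigenvectors: (1,0) for λ=3, (-2,1) for λ=2.
From the initial condition, c_1 = -5, c_2 = -1.
z(ln 3) = (-5)(3^3)(0) + (-1)(3^2)(1) = -9.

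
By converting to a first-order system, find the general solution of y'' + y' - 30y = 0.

y(t) = c_1e^(-6t) + c_2e^(5t)

Let x_1 = y, x_2 = y'. Then x_1' = x_2 and x_2' = 30x_1 - x_2.
A = [[0,1],[30,-1]]; det(A-λI) = λ^2 + λ - 30.
Eigenvalues λ = -6, 5 with eigenvectors (1,-6), (1,5).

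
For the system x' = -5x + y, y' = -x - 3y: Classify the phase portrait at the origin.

A = [[-5,1],[-1,-3]]; det(A-λI) = λ^2 + 8λ + 16.
repeated λ = -4 with a single eigenvector.

stable improper node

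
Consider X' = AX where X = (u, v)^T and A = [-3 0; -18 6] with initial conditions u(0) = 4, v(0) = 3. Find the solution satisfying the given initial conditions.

Coefficient matrix A = [[-3, 0], [-18, 6]].
Characteristic polynomial det(A - λI) = λ^2 - 3λ - 18 = 0.
Eigenvalues λ = 6, -3.
For λ=6: (A-λI) row 1 is [-9, 0], so an eigenvector is (0, 1).
For λ=-3: (A-λI) row 2 is [-18, 9], so an eigenvector is (-1, -2).
General solution: K_1e^(6t)(0,1) + K_2e^(-3t)(-1,-2).
Applying u(0)=4, v(0)=3 gives K_1=-5, K_2=-4.

u(t) = 4e^(-3t), v(t) = -5e^(6t) + 8e^(-3t)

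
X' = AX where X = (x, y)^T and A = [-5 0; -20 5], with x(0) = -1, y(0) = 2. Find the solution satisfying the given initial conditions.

Coefficient matrix A = [[-5, 0], [-20, 5]].
Characteristic polynomial det(A - λI) = λ^2 - 25 = 0.
Eigenvalues λ = 5, -5.
For λ=5: (A-λI) row 1 is [-10, 0], so an eigenvector is (0, 1).
For λ=-5: (A-λI) row 2 is [-20, 10], so an eigenvector is (1, 2).
General solution: C_1e^(5t)(0,1) + C_2e^(-5t)(1,2).
Applying x(0)=-1, y(0)=2 gives C_1=4, C_2=-1.

x(t) = -e^(-5t), y(t) = 4e^(5t) - 2e^(-5t)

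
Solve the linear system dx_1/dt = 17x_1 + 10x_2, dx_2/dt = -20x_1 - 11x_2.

Coefficient matrix A = [[17, 10], [-20, -11]].
Characteristic polynomial det(A - λI) = λ^2 - 6λ + 13 = 0.
Eigenvalues λ = 3 ± 2i (complex conjugate pair).
For λ=3+2i: an eigenvector is (2,-3) - i(-1,1) = (2 + i, -3 - i).
A real fundamental pair from Re and Im of e^((3+2i)t)v: X_1 = e^(3t)(cos(2t)·(2,-3) + sin(2t)·(-1,1)), X_2 = e^(3t)(sin(2t)·(2,-3) - cos(2t)·(-1,1)).
General solution: c_1X_1 + c_2X_2.

x_1(t) = -c_1e^(3t)sin(2t) + 2c_1e^(3t)cos(2t) + 2c_2e^(3t)sin(2t) + c_2e^(3t)cos(2t), x_2(t) = c_1e^(3t)sin(2t) - 3c_1e^(3t)cos(2t) - 3c_2e^(3t)sin(2t) - c_2e^(3t)cos(2t)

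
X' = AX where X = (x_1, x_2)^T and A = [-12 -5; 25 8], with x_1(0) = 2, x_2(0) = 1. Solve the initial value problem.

x_1(t) = -5e^(-2t)sin(5t) + 2e^(-2t)cos(5t), x_2(t) = 12e^(-2t)sin(5t) + e^(-2t)cos(5t)

Coefficient matrix A = [[-12, -5], [25, 8]].
Characteristic polynomial det(A - λI) = λ^2 + 4λ + 29 = 0.
Eigenvalues λ = -2 ± 5i (complex conjugate pair).
For λ=-2+5i: an eigenvector is (-1,2) - i(0,-1) = (-1, 2 + i).
A real fundamental pair from Re and Im of e^((-2+5i)t)v: X_1 = e^(-2t)(cos(5t)·(-1,2) + sin(5t)·(0,-1)), X_2 = e^(-2t)(sin(5t)·(-1,2) - cos(5t)·(0,-1)).
General solution: c_1X_1 + c_2X_2.
Applying x_1(0)=2, x_2(0)=1 gives c_1=-2, c_2=5.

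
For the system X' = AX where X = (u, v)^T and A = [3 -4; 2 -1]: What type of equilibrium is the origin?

unstable spiral

A = [[3,-4],[2,-1]]; det(A-λI) = λ^2 - 2λ + 5.
λ = 1 ± 2i: positive real part.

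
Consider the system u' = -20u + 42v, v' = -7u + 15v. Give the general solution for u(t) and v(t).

Coefficient matrix A = [[-20, 42], [-7, 15]].
Characteristic polynomial det(A - λI) = λ^2 + 5λ - 6 = 0.
Eigenvalues λ = 1, -6.
For λ=1: (A-λI) row 1 is [-21, 42], so an eigenvector is (-2, -1).
For λ=-6: (A-λI) row 1 is [-14, 42], so an eigenvector is (3, 1).
General solution: c_1e^(t)(-2,-1) + c_2e^(-6t)(3,1).

u(t) = -2c_1e^(t) + 3c_2e^(-6t), v(t) = -c_1e^(t) + c_2e^(-6t)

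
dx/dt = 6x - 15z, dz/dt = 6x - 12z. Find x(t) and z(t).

x(t) = -K_1e^(-3t)sin(3t) - 2K_1e^(-3t)cos(3t) - 2K_2e^(-3t)sin(3t) + K_2e^(-3t)cos(3t), z(t) = -K_1e^(-3t)sin(3t) - K_1e^(-3t)cos(3t) - K_2e^(-3t)sin(3t) + K_2e^(-3t)cos(3t)

Coefficient matrix A = [[6, -15], [6, -12]].
Characteristic polynomial det(A - λI) = λ^2 + 6λ + 18 = 0.
Eigenvalues λ = -3 ± 3i (complex conjugate pair).
For λ=-3+3i: an eigenvector is (-2,-1) - i(-1,-1) = (-2 + i, -1 + i).
A real fundamental pair from Re and Im of e^((-3+3i)t)v: X_1 = e^(-3t)(cos(3t)·(-2,-1) + sin(3t)·(-1,-1)), X_2 = e^(-3t)(sin(3t)·(-2,-1) - cos(3t)·(-1,-1)).
General solution: K_1X_1 + K_2X_2.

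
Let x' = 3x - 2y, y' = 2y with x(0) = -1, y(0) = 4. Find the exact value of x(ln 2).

A = [[3,-2],[0,2]]; eigenvalues λ = 3, 2.
Eigenvectors: (-1,0) for λ=3, (-2,-1) for λ=2.
From the initial condition, c_1 = 9, c_2 = -4.
x(ln 2) = (9)(2^3)(-1) + (-4)(2^2)(-2) = -40.

-40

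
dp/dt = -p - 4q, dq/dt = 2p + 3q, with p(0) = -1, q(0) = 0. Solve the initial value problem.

p(t) = e^(t)sin(2t) - e^(t)cos(2t), q(t) = -e^(t)sin(2t)

Coefficient matrix A = [[-1, -4], [2, 3]].
Characteristic polynomial det(A - λI) = λ^2 - 2λ + 5 = 0.
Eigenvalues λ = 1 ± 2i (complex conjugate pair).
For λ=1+2i: an eigenvector is (-1,0) - i(1,-1) = (-1 - i, 0 + i).
A real fundamental pair from Re and Im of e^((1+2i)t)v: X_1 = e^(t)(cos(2t)·(-1,0) + sin(2t)·(1,-1)), X_2 = e^(t)(sin(2t)·(-1,0) - cos(2t)·(1,-1)).
General solution: K_1X_1 + K_2X_2.
Applying p(0)=-1, q(0)=0 gives K_1=1, K_2=0.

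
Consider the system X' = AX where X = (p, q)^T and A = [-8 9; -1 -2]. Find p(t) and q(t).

Coefficient matrix A = [[-8, 9], [-1, -2]].
Characteristic polynomial det(A - λI) = λ^2 + 10λ + 25 = 0.
Single eigenvalue λ = -5 with algebraic multiplicity 2.
Eigenvector v = (3,1); generalized eigenvector w with (A-λI)w=v is (2,1).
General solution: e^(-5t)[c_1·v + c_2·(t·v + w)].

p(t) = 3c_1e^(-5t) + 3c_2te^(-5t) + 2c_2e^(-5t), q(t) = c_1e^(-5t) + c_2te^(-5t) + c_2e^(-5t)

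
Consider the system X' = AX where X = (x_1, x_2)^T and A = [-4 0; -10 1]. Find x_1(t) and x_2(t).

Coefficient matrix A = [[-4, 0], [-10, 1]].
Characteristic polynomial det(A - λI) = λ^2 + 3λ - 4 = 0.
Eigenvalues λ = 1, -4.
For λ=1: (A-λI) row 1 is [-5, 0], so an eigenvector is (0, -1).
For λ=-4: (A-λI) row 2 is [-10, 5], so an eigenvector is (1, 2).
General solution: c_1e^(t)(0,-1) + c_2e^(-4t)(1,2).

x_1(t) = c_2e^(-4t), x_2(t) = -c_1e^(t) + 2c_2e^(-4t)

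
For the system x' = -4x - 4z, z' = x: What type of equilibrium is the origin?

stable improper node

A = [[-4,-4],[1,0]]; det(A-λI) = λ^2 + 4λ + 4.
repeated λ = -2 with a single eigenvector.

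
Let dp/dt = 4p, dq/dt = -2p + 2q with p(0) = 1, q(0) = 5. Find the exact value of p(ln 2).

16

A = [[4,0],[-2,2]]; eigenvalues λ = 4, 2.
Eigenvectors: (-1,1) for λ=4, (0,-1) for λ=2.
From the initial condition, c_1 = -1, c_2 = -6.
p(ln 2) = (-1)(2^4)(-1) + (-6)(2^2)(0) = 16.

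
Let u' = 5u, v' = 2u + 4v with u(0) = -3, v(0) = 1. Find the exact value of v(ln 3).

-891

A = [[5,0],[2,4]]; eigenvalues λ = 4, 5.
Eigenvectors: (0,-1) for λ=4, (-1,-2) for λ=5.
From the initial condition, c_1 = -7, c_2 = 3.
v(ln 3) = (-7)(3^4)(-1) + (3)(3^5)(-2) = -891.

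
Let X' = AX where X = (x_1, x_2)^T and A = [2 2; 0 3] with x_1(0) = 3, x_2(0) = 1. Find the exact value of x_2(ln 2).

8

A = [[2,2],[0,3]]; eigenvalues λ = 2, 3.
Eigenvectors: (-1,0) for λ=2, (-2,-1) for λ=3.
From the initial condition, c_1 = -1, c_2 = -1.
x_2(ln 2) = (-1)(2^2)(0) + (-1)(2^3)(-1) = 8.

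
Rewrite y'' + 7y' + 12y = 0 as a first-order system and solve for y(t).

y(t) = K_1e^(-4t) + K_2e^(-3t)

Let x_1 = y, x_2 = y'. Then x_1' = x_2 and x_2' = -12x_1 - 7x_2.
A = [[0,1],[-12,-7]]; det(A-λI) = λ^2 + 7λ + 12.
Eigenvalues λ = -4, -3 with eigenvectors (1,-4), (1,-3).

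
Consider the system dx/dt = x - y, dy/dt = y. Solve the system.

Coefficient matrix A = [[1, -1], [0, 1]].
Characteristic polynomial det(A - λI) = λ^2 - 2λ + 1 = 0.
Single eigenvalue λ = 1 with algebraic multiplicity 2.
Eigenvector v = (-1,0); generalized eigenvector w with (A-λI)w=v is (-2,1).
General solution: e^(t)[C_1·v + C_2·(t·v + w)].

x(t) = -C_1e^(t) - C_2te^(t) - 2C_2e^(t), y(t) = C_2e^(t)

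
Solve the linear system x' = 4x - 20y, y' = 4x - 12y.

x(t) = K_1e^(-4t)sin(4t) - 2K_1e^(-4t)cos(4t) - 2K_2e^(-4t)sin(4t) - K_2e^(-4t)cos(4t), y(t) = -K_1e^(-4t)cos(4t) - K_2e^(-4t)sin(4t)

Coefficient matrix A = [[4, -20], [4, -12]].
Characteristic polynomial det(A - λI) = λ^2 + 8λ + 32 = 0.
Eigenvalues λ = -4 ± 4i (complex conjugate pair).
For λ=-4+4i: an eigenvector is (-2,-1) - i(1,0) = (-2 - i, -1).
A real fundamental pair from Re and Im of e^((-4+4i)t)v: X_1 = e^(-4t)(cos(4t)·(-2,-1) + sin(4t)·(1,0)), X_2 = e^(-4t)(sin(4t)·(-2,-1) - cos(4t)·(1,0)).
General solution: K_1X_1 + K_2X_2.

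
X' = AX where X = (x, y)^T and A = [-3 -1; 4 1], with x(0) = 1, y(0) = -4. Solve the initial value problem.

Coefficient matrix A = [[-3, -1], [4, 1]].
Characteristic polynomial det(A - λI) = λ^2 + 2λ + 1 = 0.
Single eigenvalue λ = -1 with algebraic multiplicity 2.
Eigenvector v = (-1,2); generalized eigenvector w with (A-λI)w=v is (1,-1).
General solution: e^(-t)[C_1·v + C_2·(t·v + w)].
Applying x(0)=1, y(0)=-4 gives C_1=-3, C_2=-2.

x(t) = 2te^(-t) + e^(-t), y(t) = -4te^(-t) - 4e^(-t)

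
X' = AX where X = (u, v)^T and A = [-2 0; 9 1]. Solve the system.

u(t) = K_1e^(-2t), v(t) = -3K_1e^(-2t) - K_2e^(t)

Coefficient matrix A = [[-2, 0], [9, 1]].
Characteristic polynomial det(A - λI) = λ^2 + λ - 2 = 0.
Eigenvalues λ = -2, 1.
For λ=-2: (A-λI) row 2 is [9, 3], so an eigenvector is (1, -3).
For λ=1: (A-λI) row 1 is [-3, 0], so an eigenvector is (0, -1).
General solution: K_1e^(-2t)(1,-3) + K_2e^(t)(0,-1).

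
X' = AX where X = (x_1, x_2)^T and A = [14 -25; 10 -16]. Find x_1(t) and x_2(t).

Coefficient matrix A = [[14, -25], [10, -16]].
Characteristic polynomial det(A - λI) = λ^2 + 2λ + 26 = 0.
Eigenvalues λ = -1 ± 5i (complex conjugate pair).
For λ=-1+5i: an eigenvector is (-2,-1) - i(-1,-1) = (-2 + i, -1 + i).
A real fundamental pair from Re and Im of e^((-1+5i)t)v: X_1 = e^(-t)(cos(5t)·(-2,-1) + sin(5t)·(-1,-1)), X_2 = e^(-t)(sin(5t)·(-2,-1) - cos(5t)·(-1,-1)).
General solution: C_1X_1 + C_2X_2.

x_1(t) = -C_1e^(-t)sin(5t) - 2C_1e^(-t)cos(5t) - 2C_2e^(-t)sin(5t) + C_2e^(-t)cos(5t), x_2(t) = -C_1e^(-t)sin(5t) - C_1e^(-t)cos(5t) - C_2e^(-t)sin(5t) + C_2e^(-t)cos(5t)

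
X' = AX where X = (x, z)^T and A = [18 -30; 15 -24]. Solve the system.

x(t) = -3C_1e^(-3t)sin(3t) + C_1e^(-3t)cos(3t) + C_2e^(-3t)sin(3t) + 3C_2e^(-3t)cos(3t), z(t) = -2C_1e^(-3t)sin(3t) + C_1e^(-3t)cos(3t) + C_2e^(-3t)sin(3t) + 2C_2e^(-3t)cos(3t)

Coefficient matrix A = [[18, -30], [15, -24]].
Characteristic polynomial det(A - λI) = λ^2 + 6λ + 18 = 0.
Eigenvalues λ = -3 ± 3i (complex conjugate pair).
For λ=-3+3i: an eigenvector is (1,1) - i(-3,-2) = (1 + 3i, 1 + 2i).
A real fundamental pair from Re and Im of e^((-3+3i)t)v: X_1 = e^(-3t)(cos(3t)·(1,1) + sin(3t)·(-3,-2)), X_2 = e^(-3t)(sin(3t)·(1,1) - cos(3t)·(-3,-2)).
General solution: C_1X_1 + C_2X_2.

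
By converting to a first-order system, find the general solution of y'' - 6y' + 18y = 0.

Let x_1 = y, x_2 = y'. Then x_1' = x_2 and x_2' = -18x_1 + 6x_2.
A = [[0,1],[-18,6]]; det(A-λI) = λ^2 - 6λ + 18.
Eigenvalues λ = 3 ± 3i.

y(t) = K_1e^(3t)cos(3t) + K_2e^(3t)sin(3t)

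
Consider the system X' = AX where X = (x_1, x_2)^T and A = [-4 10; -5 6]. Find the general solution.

x_1(t) = -c_1e^(t)sin(5t) + c_1e^(t)cos(5t) + c_2e^(t)sin(5t) + c_2e^(t)cos(5t), x_2(t) = -c_1e^(t)sin(5t) + c_2e^(t)cos(5t)

Coefficient matrix A = [[-4, 10], [-5, 6]].
Characteristic polynomial det(A - λI) = λ^2 - 2λ + 26 = 0.
Eigenvalues λ = 1 ± 5i (complex conjugate pair).
For λ=1+5i: an eigenvector is (1,0) - i(-1,-1) = (1 + i, 0 + i).
A real fundamental pair from Re and Im of e^((1+5i)t)v: X_1 = e^(t)(cos(5t)·(1,0) + sin(5t)·(-1,-1)), X_2 = e^(t)(sin(5t)·(1,0) - cos(5t)·(-1,-1)).
General solution: c_1X_1 + c_2X_2.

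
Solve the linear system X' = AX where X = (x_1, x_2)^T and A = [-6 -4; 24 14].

x_1(t) = K_1e^(2t) + K_2e^(6t), x_2(t) = -2K_1e^(2t) - 3K_2e^(6t)

Coefficient matrix A = [[-6, -4], [24, 14]].
Characteristic polynomial det(A - λI) = λ^2 - 8λ + 12 = 0.
Eigenvalues λ = 2, 6.
For λ=2: (A-λI) row 1 is [-8, -4], so an eigenvector is (1, -2).
For λ=6: (A-λI) row 1 is [-12, -4], so an eigenvector is (1, -3).
General solution: K_1e^(2t)(1,-2) + K_2e^(6t)(1,-3).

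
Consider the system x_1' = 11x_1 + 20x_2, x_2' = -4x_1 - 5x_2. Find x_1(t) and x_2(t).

Coefficient matrix A = [[11, 20], [-4, -5]].
Characteristic polynomial det(A - λI) = λ^2 - 6λ + 25 = 0.
Eigenvalues λ = 3 ± 4i (complex conjugate pair).
For λ=3+4i: an eigenvector is (2,-1) - i(-1,0) = (2 + i, -1).
A real fundamental pair from Re and Im of e^((3+4i)t)v: X_1 = e^(3t)(cos(4t)·(2,-1) + sin(4t)·(-1,0)), X_2 = e^(3t)(sin(4t)·(2,-1) - cos(4t)·(-1,0)).
General solution: c_1X_1 + c_2X_2.

x_1(t) = -c_1e^(3t)sin(4t) + 2c_1e^(3t)cos(4t) + 2c_2e^(3t)sin(4t) + c_2e^(3t)cos(4t), x_2(t) = -c_1e^(3t)cos(4t) - c_2e^(3t)sin(4t)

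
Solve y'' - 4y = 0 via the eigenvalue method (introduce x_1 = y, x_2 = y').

Let x_1 = y, x_2 = y'. Then x_1' = x_2 and x_2' = 4x_1.
A = [[0,1],[4,0]]; det(A-λI) = λ^2 - 4.
Eigenvalues λ = 2, -2 with eigenvectors (1,2), (1,-2).

y(t) = C_1e^(2t) + C_2e^(-2t)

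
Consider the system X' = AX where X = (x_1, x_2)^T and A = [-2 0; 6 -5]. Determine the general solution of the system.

Coefficient matrix A = [[-2, 0], [6, -5]].
Characteristic polynomial det(A - λI) = λ^2 + 7λ + 10 = 0.
Eigenvalues λ = -2, -5.
For λ=-2: (A-λI) row 2 is [6, -3], so an eigenvector is (-1, -2).
For λ=-5: (A-λI) row 1 is [3, 0], so an eigenvector is (0, 1).
General solution: C_1e^(-2t)(-1,-2) + C_2e^(-5t)(0,1).

x_1(t) = -C_1e^(-2t), x_2(t) = -2C_1e^(-2t) + C_2e^(-5t)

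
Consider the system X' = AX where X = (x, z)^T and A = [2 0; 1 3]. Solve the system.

x(t) = c_1e^(2t), z(t) = -c_1e^(2t) + c_2e^(3t)

Coefficient matrix A = [[2, 0], [1, 3]].
Characteristic polynomial det(A - λI) = λ^2 - 5λ + 6 = 0.
Eigenvalues λ = 2, 3.
For λ=2: (A-λI) row 2 is [1, 1], so an eigenvector is (1, -1).
For λ=3: (A-λI) row 1 is [-1, 0], so an eigenvector is (0, 1).
General solution: c_1e^(2t)(1,-1) + c_2e^(3t)(0,1).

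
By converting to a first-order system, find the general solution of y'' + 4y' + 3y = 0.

Let x_1 = y, x_2 = y'. Then x_1' = x_2 and x_2' = -3x_1 - 4x_2.
A = [[0,1],[-3,-4]]; det(A-λI) = λ^2 + 4λ + 3.
Eigenvalues λ = -3, -1 with eigenvectors (1,-3), (1,-1).

y(t) = c_1e^(-3t) + c_2e^(-t)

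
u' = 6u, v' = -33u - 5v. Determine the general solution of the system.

Coefficient matrix A = [[6, 0], [-33, -5]].
Characteristic polynomial det(A - λI) = λ^2 - λ - 30 = 0.
Eigenvalues λ = -5, 6.
For λ=-5: (A-λI) row 1 is [11, 0], so an eigenvector is (0, 1).
For λ=6: (A-λI) row 2 is [-33, -11], so an eigenvector is (-1, 3).
General solution: C_1e^(-5t)(0,1) + C_2e^(6t)(-1,3).

u(t) = -C_2e^(6t), v(t) = C_1e^(-5t) + 3C_2e^(6t)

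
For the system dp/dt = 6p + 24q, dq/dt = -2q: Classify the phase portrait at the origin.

saddle

A = [[6,24],[0,-2]]; det(A-λI) = λ^2 - 4λ - 12.
λ = -2, 6: opposite signs.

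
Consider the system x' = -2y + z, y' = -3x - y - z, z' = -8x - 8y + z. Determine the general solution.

Coefficient matrix A = [[0, -2, 1], [-3, -1, -1], [-8, -8, 1]].
det(A - λI) = 0 gives eigenvalues λ = 2, -3, 1.
For λ=2: eigenvector (-1,1,0).
For λ=-3: eigenvector (0,1,2).
For λ=1: eigenvector (-1,1,1).
General solution: K_1e^(2t)(-1,1,0) + K_2e^(-3t)(0,1,2) + K_3e^(t)(-1,1,1).

x(t) = -K_1e^(2t) - K_3e^(t), y(t) = K_1e^(2t) + K_2e^(-3t) + K_3e^(t), z(t) = 2K_2e^(-3t) + K_3e^(t)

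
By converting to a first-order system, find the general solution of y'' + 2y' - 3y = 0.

Let x_1 = y, x_2 = y'. Then x_1' = x_2 and x_2' = 3x_1 - 2x_2.
A = [[0,1],[3,-2]]; det(A-λI) = λ^2 + 2λ - 3.
Eigenvalues λ = -3, 1 with eigenvectors (1,-3), (1,1).

y(t) = C_1e^(-3t) + C_2e^(t)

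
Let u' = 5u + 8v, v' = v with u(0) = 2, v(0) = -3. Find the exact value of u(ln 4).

A = [[5,8],[0,1]]; eigenvalues λ = 1, 5.
Eigenvectors: (-2,1) for λ=1, (-1,0) for λ=5.
From the initial condition, c_1 = -3, c_2 = 4.
u(ln 4) = (-3)(4^1)(-2) + (4)(4^5)(-1) = -4072.

-4072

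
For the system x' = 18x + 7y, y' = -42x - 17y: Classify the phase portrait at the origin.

A = [[18,7],[-42,-17]]; det(A-λI) = λ^2 - λ - 12.
λ = 4, -3: opposite signs.

saddle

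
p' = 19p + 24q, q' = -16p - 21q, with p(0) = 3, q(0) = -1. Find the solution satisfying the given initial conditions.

p(t) = 6e^(3t) - 3e^(-5t), q(t) = -4e^(3t) + 3e^(-5t)

Coefficient matrix A = [[19, 24], [-16, -21]].
Characteristic polynomial det(A - λI) = λ^2 + 2λ - 15 = 0.
Eigenvalues λ = -5, 3.
For λ=-5: (A-λI) row 1 is [24, 24], so an eigenvector is (1, -1).
For λ=3: (A-λI) row 1 is [16, 24], so an eigenvector is (3, -2).
General solution: C_1e^(-5t)(1,-1) + C_2e^(3t)(3,-2).
Applying p(0)=3, q(0)=-1 gives C_1=-3, C_2=2.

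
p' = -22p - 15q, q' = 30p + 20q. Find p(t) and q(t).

Coefficient matrix A = [[-22, -15], [30, 20]].
Characteristic polynomial det(A - λI) = λ^2 + 2λ + 10 = 0.
Eigenvalues λ = -1 ± 3i (complex conjugate pair).
For λ=-1+3i: an eigenvector is (1,-1) - i(-2,3) = (1 + 2i, -1 - 3i).
A real fundamental pair from Re and Im of e^((-1+3i)t)v: X_1 = e^(-t)(cos(3t)·(1,-1) + sin(3t)·(-2,3)), X_2 = e^(-t)(sin(3t)·(1,-1) - cos(3t)·(-2,3)).
General solution: C_1X_1 + C_2X_2.

p(t) = -2C_1e^(-t)sin(3t) + C_1e^(-t)cos(3t) + C_2e^(-t)sin(3t) + 2C_2e^(-t)cos(3t), q(t) = 3C_1e^(-t)sin(3t) - C_1e^(-t)cos(3t) - C_2e^(-t)sin(3t) - 3C_2e^(-t)cos(3t)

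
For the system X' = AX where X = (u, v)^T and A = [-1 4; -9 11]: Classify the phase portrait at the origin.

A = [[-1,4],[-9,11]]; det(A-λI) = λ^2 - 10λ + 25.
repeated λ = 5 with a single eigenvector.

unstable improper node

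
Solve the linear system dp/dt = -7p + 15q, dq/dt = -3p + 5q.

p(t) = -2C_1e^(-t)sin(3t) + C_1e^(-t)cos(3t) + C_2e^(-t)sin(3t) + 2C_2e^(-t)cos(3t), q(t) = -C_1e^(-t)sin(3t) + C_2e^(-t)cos(3t)

Coefficient matrix A = [[-7, 15], [-3, 5]].
Characteristic polynomial det(A - λI) = λ^2 + 2λ + 10 = 0.
Eigenvalues λ = -1 ± 3i (complex conjugate pair).
For λ=-1+3i: an eigenvector is (1,0) - i(-2,-1) = (1 + 2i, 0 + i).
A real fundamental pair from Re and Im of e^((-1+3i)t)v: X_1 = e^(-t)(cos(3t)·(1,0) + sin(3t)·(-2,-1)), X_2 = e^(-t)(sin(3t)·(1,0) - cos(3t)·(-2,-1)).
General solution: C_1X_1 + C_2X_2.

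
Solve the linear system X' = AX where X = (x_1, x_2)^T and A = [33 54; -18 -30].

x_1(t) = -3c_1e^(-3t) + 2c_2e^(6t), x_2(t) = 2c_1e^(-3t) - c_2e^(6t)

Coefficient matrix A = [[33, 54], [-18, -30]].
Characteristic polynomial det(A - λI) = λ^2 - 3λ - 18 = 0.
Eigenvalues λ = -3, 6.
For λ=-3: (A-λI) row 1 is [36, 54], so an eigenvector is (-3, 2).
For λ=6: (A-λI) row 1 is [27, 54], so an eigenvector is (2, -1).
General solution: c_1e^(-3t)(-3,2) + c_2e^(6t)(2,-1).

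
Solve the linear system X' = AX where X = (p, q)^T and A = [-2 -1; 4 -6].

p(t) = -c_1e^(-4t) - c_2te^(-4t) - 2c_2e^(-4t), q(t) = -2c_1e^(-4t) - 2c_2te^(-4t) - 3c_2e^(-4t)

Coefficient matrix A = [[-2, -1], [4, -6]].
Characteristic polynomial det(A - λI) = λ^2 + 8λ + 16 = 0.
Single eigenvalue λ = -4 with algebraic multiplicity 2.
Eigenvector v = (-1,-2); generalized eigenvector w with (A-λI)w=v is (-2,-3).
General solution: e^(-4t)[c_1·v + c_2·(t·v + w)].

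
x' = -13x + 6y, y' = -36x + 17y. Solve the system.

Coefficient matrix A = [[-13, 6], [-36, 17]].
Characteristic polynomial det(A - λI) = λ^2 - 4λ - 5 = 0.
Eigenvalues λ = 5, -1.
For λ=5: (A-λI) row 1 is [-18, 6], so an eigenvector is (1, 3).
For λ=-1: (A-λI) row 1 is [-12, 6], so an eigenvector is (-1, -2).
General solution: C_1e^(5t)(1,3) + C_2e^(-t)(-1,-2).

x(t) = C_1e^(5t) - C_2e^(-t), y(t) = 3C_1e^(5t) - 2C_2e^(-t)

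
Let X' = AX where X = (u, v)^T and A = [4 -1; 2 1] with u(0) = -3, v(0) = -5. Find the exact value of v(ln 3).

-63

A = [[4,-1],[2,1]]; eigenvalues λ = 3, 2.
Eigenvectors: (-1,-1) for λ=3, (1,2) for λ=2.
From the initial condition, c_1 = 1, c_2 = -2.
v(ln 3) = (1)(3^3)(-1) + (-2)(3^2)(2) = -63.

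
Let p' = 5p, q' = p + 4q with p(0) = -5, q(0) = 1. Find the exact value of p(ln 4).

-5120

A = [[5,0],[1,4]]; eigenvalues λ = 4, 5.
Eigenvectors: (0,-1) for λ=4, (1,1) for λ=5.
From the initial condition, c_1 = -6, c_2 = -5.
p(ln 4) = (-6)(4^4)(0) + (-5)(4^5)(1) = -5120.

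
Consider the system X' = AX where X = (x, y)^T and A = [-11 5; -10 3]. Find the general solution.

x(t) = c_1e^(-4t)sin(t) + 2c_1e^(-4t)cos(t) + 2c_2e^(-4t)sin(t) - c_2e^(-4t)cos(t), y(t) = c_1e^(-4t)sin(t) + 3c_1e^(-4t)cos(t) + 3c_2e^(-4t)sin(t) - c_2e^(-4t)cos(t)

Coefficient matrix A = [[-11, 5], [-10, 3]].
Characteristic polynomial det(A - λI) = λ^2 + 8λ + 17 = 0.
Eigenvalues λ = -4 ± i (complex conjugate pair).
For λ=-4+i: an eigenvector is (2,3) - i(1,1) = (2 - i, 3 - i).
A real fundamental pair from Re and Im of e^((-4+i)t)v: X_1 = e^(-4t)(cos(t)·(2,3) + sin(t)·(1,1)), X_2 = e^(-4t)(sin(t)·(2,3) - cos(t)·(1,1)).
General solution: c_1X_1 + c_2X_2.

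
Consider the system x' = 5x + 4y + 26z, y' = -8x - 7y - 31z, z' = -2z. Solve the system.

x(t) = -c_1e^(t) - c_2e^(-3t) - 2c_3e^(-2t), y(t) = c_1e^(t) + 2c_2e^(-3t) - 3c_3e^(-2t), z(t) = c_3e^(-2t)

Coefficient matrix A = [[5, 4, 26], [-8, -7, -31], [0, 0, -2]].
det(A - λI) = 0 gives eigenvalues λ = 1, -3, -2.
For λ=1: eigenvector (-1,1,0).
For λ=-3: eigenvector (-1,2,0).
For λ=-2: eigenvector (-2,-3,1).
General solution: c_1e^(t)(-1,1,0) + c_2e^(-3t)(-1,2,0) + c_3e^(-2t)(-2,-3,1).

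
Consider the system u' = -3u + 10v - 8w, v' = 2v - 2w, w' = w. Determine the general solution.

Coefficient matrix A = [[-3, 10, -8], [0, 2, -2], [0, 0, 1]].
det(A - λI) = 0 gives eigenvalues λ = -3, 2, 1.
For λ=-3: eigenvector (-1,0,0).
For λ=2: eigenvector (2,1,0).
For λ=1: eigenvector (3,2,1).
General solution: C_1e^(-3t)(-1,0,0) + C_2e^(2t)(2,1,0) + C_3e^(t)(3,2,1).

u(t) = -C_1e^(-3t) + 2C_2e^(2t) + 3C_3e^(t), v(t) = C_2e^(2t) + 2C_3e^(t), w(t) = C_3e^(t)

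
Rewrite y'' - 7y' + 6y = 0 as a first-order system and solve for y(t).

y(t) = C_1e^(t) + C_2e^(6t)

Let x_1 = y, x_2 = y'. Then x_1' = x_2 and x_2' = -6x_1 + 7x_2.
A = [[0,1],[-6,7]]; det(A-λI) = λ^2 - 7λ + 6.
Eigenvalues λ = 1, 6 with eigenvectors (1,1), (1,6).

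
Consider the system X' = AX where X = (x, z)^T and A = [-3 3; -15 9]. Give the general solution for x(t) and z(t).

x(t) = c_1e^(3t)cos(3t) + c_2e^(3t)sin(3t), z(t) = -c_1e^(3t)sin(3t) + 2c_1e^(3t)cos(3t) + 2c_2e^(3t)sin(3t) + c_2e^(3t)cos(3t)

Coefficient matrix A = [[-3, 3], [-15, 9]].
Characteristic polynomial det(A - λI) = λ^2 - 6λ + 18 = 0.
Eigenvalues λ = 3 ± 3i (complex conjugate pair).
For λ=3+3i: an eigenvector is (1,2) - i(0,-1) = (1, 2 + i).
A real fundamental pair from Re and Im of e^((3+3i)t)v: X_1 = e^(3t)(cos(3t)·(1,2) + sin(3t)·(0,-1)), X_2 = e^(3t)(sin(3t)·(1,2) - cos(3t)·(0,-1)).
General solution: c_1X_1 + c_2X_2.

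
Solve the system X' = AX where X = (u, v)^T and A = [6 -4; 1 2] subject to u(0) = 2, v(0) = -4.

Coefficient matrix A = [[6, -4], [1, 2]].
Characteristic polynomial det(A - λI) = λ^2 - 8λ + 16 = 0.
Single eigenvalue λ = 4 with algebraic multiplicity 2.
Eigenvector v = (2,1); generalized eigenvector w with (A-λI)w=v is (1,0).
General solution: e^(4t)[c_1·v + c_2·(t·v + w)].
Applying u(0)=2, v(0)=-4 gives c_1=-4, c_2=10.

u(t) = 20te^(4t) + 2e^(4t), v(t) = 10te^(4t) - 4e^(4t)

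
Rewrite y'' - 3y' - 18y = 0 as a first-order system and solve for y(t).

Let x_1 = y, x_2 = y'. Then x_1' = x_2 and x_2' = 18x_1 + 3x_2.
A = [[0,1],[18,3]]; det(A-λI) = λ^2 - 3λ - 18.
Eigenvalues λ = -3, 6 with eigenvectors (1,-3), (1,6).

y(t) = c_1e^(-3t) + c_2e^(6t)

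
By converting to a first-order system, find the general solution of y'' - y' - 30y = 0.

Let x_1 = y, x_2 = y'. Then x_1' = x_2 and x_2' = 30x_1 + x_2.
A = [[0,1],[30,1]]; det(A-λI) = λ^2 - λ - 30.
Eigenvalues λ = -5, 6 with eigenvectors (1,-5), (1,6).

y(t) = c_1e^(-5t) + c_2e^(6t)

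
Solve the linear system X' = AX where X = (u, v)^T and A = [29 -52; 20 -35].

u(t) = -3c_1e^(-3t)sin(4t) - 2c_1e^(-3t)cos(4t) - 2c_2e^(-3t)sin(4t) + 3c_2e^(-3t)cos(4t), v(t) = -2c_1e^(-3t)sin(4t) - c_1e^(-3t)cos(4t) - c_2e^(-3t)sin(4t) + 2c_2e^(-3t)cos(4t)

Coefficient matrix A = [[29, -52], [20, -35]].
Characteristic polynomial det(A - λI) = λ^2 + 6λ + 25 = 0.
Eigenvalues λ = -3 ± 4i (complex conjugate pair).
For λ=-3+4i: an eigenvector is (-2,-1) - i(-3,-2) = (-2 + 3i, -1 + 2i).
A real fundamental pair from Re and Im of e^((-3+4i)t)v: X_1 = e^(-3t)(cos(4t)·(-2,-1) + sin(4t)·(-3,-2)), X_2 = e^(-3t)(sin(4t)·(-2,-1) - cos(4t)·(-3,-2)).
General solution: c_1X_1 + c_2X_2.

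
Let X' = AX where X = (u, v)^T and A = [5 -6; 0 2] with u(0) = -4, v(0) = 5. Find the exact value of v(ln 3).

45

A = [[5,-6],[0,2]]; eigenvalues λ = 5, 2.
Eigenvectors: (-1,0) for λ=5, (-2,-1) for λ=2.
From the initial condition, c_1 = 14, c_2 = -5.
v(ln 3) = (14)(3^5)(0) + (-5)(3^2)(-1) = 45.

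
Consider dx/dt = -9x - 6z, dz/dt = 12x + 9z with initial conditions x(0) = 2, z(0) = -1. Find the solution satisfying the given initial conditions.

x(t) = -e^(3t) + 3e^(-3t), z(t) = 2e^(3t) - 3e^(-3t)

Coefficient matrix A = [[-9, -6], [12, 9]].
Characteristic polynomial det(A - λI) = λ^2 - 9 = 0.
Eigenvalues λ = -3, 3.
For λ=-3: (A-λI) row 1 is [-6, -6], so an eigenvector is (-1, 1).
For λ=3: (A-λI) row 1 is [-12, -6], so an eigenvector is (1, -2).
General solution: c_1e^(-3t)(-1,1) + c_2e^(3t)(1,-2).
Applying x(0)=2, z(0)=-1 gives c_1=-3, c_2=-1.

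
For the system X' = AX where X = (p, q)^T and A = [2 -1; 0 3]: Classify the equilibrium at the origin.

A = [[2,-1],[0,3]]; det(A-λI) = λ^2 - 5λ + 6.
λ = 3, 2: both positive.

unstable node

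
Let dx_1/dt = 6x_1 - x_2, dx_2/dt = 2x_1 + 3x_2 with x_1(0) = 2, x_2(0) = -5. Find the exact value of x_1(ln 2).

A = [[6,-1],[2,3]]; eigenvalues λ = 4, 5.
Eigenvectors: (-1,-2) for λ=4, (-1,-1) for λ=5.
From the initial condition, c_1 = 7, c_2 = -9.
x_1(ln 2) = (7)(2^4)(-1) + (-9)(2^5)(-1) = 176.

176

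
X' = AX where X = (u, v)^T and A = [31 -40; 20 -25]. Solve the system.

Coefficient matrix A = [[31, -40], [20, -25]].
Characteristic polynomial det(A - λI) = λ^2 - 6λ + 25 = 0.
Eigenvalues λ = 3 ± 4i (complex conjugate pair).
For λ=3+4i: an eigenvector is (-3,-2) - i(-1,-1) = (-3 + i, -2 + i).
A real fundamental pair from Re and Im of e^((3+4i)t)v: X_1 = e^(3t)(cos(4t)·(-3,-2) + sin(4t)·(-1,-1)), X_2 = e^(3t)(sin(4t)·(-3,-2) - cos(4t)·(-1,-1)).
General solution: c_1X_1 + c_2X_2.

u(t) = -c_1e^(3t)sin(4t) - 3c_1e^(3t)cos(4t) - 3c_2e^(3t)sin(4t) + c_2e^(3t)cos(4t), v(t) = -c_1e^(3t)sin(4t) - 2c_1e^(3t)cos(4t) - 2c_2e^(3t)sin(4t) + c_2e^(3t)cos(4t)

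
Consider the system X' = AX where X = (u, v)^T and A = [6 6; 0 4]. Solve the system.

u(t) = -3C_1e^(4t) - C_2e^(6t), v(t) = C_1e^(4t)

Coefficient matrix A = [[6, 6], [0, 4]].
Characteristic polynomial det(A - λI) = λ^2 - 10λ + 24 = 0.
Eigenvalues λ = 4, 6.
For λ=4: (A-λI) row 1 is [2, 6], so an eigenvector is (-3, 1).
For λ=6: (A-λI) row 1 is [0, 6], so an eigenvector is (-1, 0).
General solution: C_1e^(4t)(-3,1) + C_2e^(6t)(-1,0).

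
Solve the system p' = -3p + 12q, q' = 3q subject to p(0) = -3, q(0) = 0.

p(t) = -3e^(-3t), q(t) = 0

Coefficient matrix A = [[-3, 12], [0, 3]].
Characteristic polynomial det(A - λI) = λ^2 - 9 = 0.
Eigenvalues λ = -3, 3.
For λ=-3: (A-λI) row 1 is [0, 12], so an eigenvector is (-1, 0).
For λ=3: (A-λI) row 1 is [-6, 12], so an eigenvector is (2, 1).
General solution: C_1e^(-3t)(-1,0) + C_2e^(3t)(2,1).
Applying p(0)=-3, q(0)=0 gives C_1=3, C_2=0.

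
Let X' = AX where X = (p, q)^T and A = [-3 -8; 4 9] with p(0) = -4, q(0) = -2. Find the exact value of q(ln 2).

-244

A = [[-3,-8],[4,9]]; eigenvalues λ = 1, 5.
Eigenvectors: (-2,1) for λ=1, (-1,1) for λ=5.
From the initial condition, c_1 = 6, c_2 = -8.
q(ln 2) = (6)(2^1)(1) + (-8)(2^5)(1) = -244.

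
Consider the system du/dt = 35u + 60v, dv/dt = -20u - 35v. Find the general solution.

u(t) = 3c_1e^(-5t) + 2c_2e^(5t), v(t) = -2c_1e^(-5t) - c_2e^(5t)

Coefficient matrix A = [[35, 60], [-20, -35]].
Characteristic polynomial det(A - λI) = λ^2 - 25 = 0.
Eigenvalues λ = -5, 5.
For λ=-5: (A-λI) row 1 is [40, 60], so an eigenvector is (3, -2).
For λ=5: (A-λI) row 1 is [30, 60], so an eigenvector is (2, -1).
General solution: c_1e^(-5t)(3,-2) + c_2e^(5t)(2,-1).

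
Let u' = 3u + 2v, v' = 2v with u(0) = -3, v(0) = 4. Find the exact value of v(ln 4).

64

A = [[3,2],[0,2]]; eigenvalues λ = 2, 3.
Eigenvectors: (-2,1) for λ=2, (1,0) for λ=3.
From the initial condition, c_1 = 4, c_2 = 5.
v(ln 4) = (4)(4^2)(1) + (5)(4^3)(0) = 64.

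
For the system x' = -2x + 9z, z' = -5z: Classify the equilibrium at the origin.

A = [[-2,9],[0,-5]]; det(A-λI) = λ^2 + 7λ + 10.
λ = -5, -2: both negative.

stable node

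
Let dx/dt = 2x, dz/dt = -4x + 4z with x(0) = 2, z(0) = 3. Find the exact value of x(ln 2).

8

A = [[2,0],[-4,4]]; eigenvalues λ = 4, 2.
Eigenvectors: (0,-1) for λ=4, (-1,-2) for λ=2.
From the initial condition, c_1 = 1, c_2 = -2.
x(ln 2) = (1)(2^4)(0) + (-2)(2^2)(-1) = 8.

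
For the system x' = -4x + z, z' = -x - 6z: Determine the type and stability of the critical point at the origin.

A = [[-4,1],[-1,-6]]; det(A-λI) = λ^2 + 10λ + 25.
repeated λ = -5 with a single eigenvector.

stable improper node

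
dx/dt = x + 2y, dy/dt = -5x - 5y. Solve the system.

Coefficient matrix A = [[1, 2], [-5, -5]].
Characteristic polynomial det(A - λI) = λ^2 + 4λ + 5 = 0.
Eigenvalues λ = -2 ± i (complex conjugate pair).
For λ=-2+i: an eigenvector is (-1,2) - i(1,-1) = (-1 - i, 2 + i).
A real fundamental pair from Re and Im of e^((-2+i)t)v: X_1 = e^(-2t)(cos(t)·(-1,2) + sin(t)·(1,-1)), X_2 = e^(-2t)(sin(t)·(-1,2) - cos(t)·(1,-1)).
General solution: C_1X_1 + C_2X_2.

x(t) = C_1e^(-2t)sin(t) - C_1e^(-2t)cos(t) - C_2e^(-2t)sin(t) - C_2e^(-2t)cos(t), y(t) = -C_1e^(-2t)sin(t) + 2C_1e^(-2t)cos(t) + 2C_2e^(-2t)sin(t) + C_2e^(-2t)cos(t)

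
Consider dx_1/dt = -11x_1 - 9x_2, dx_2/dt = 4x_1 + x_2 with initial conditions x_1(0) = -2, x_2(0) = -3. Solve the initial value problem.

x_1(t) = 39te^(-5t) - 2e^(-5t), x_2(t) = -26te^(-5t) - 3e^(-5t)

Coefficient matrix A = [[-11, -9], [4, 1]].
Characteristic polynomial det(A - λI) = λ^2 + 10λ + 25 = 0.
Single eigenvalue λ = -5 with algebraic multiplicity 2.
Eigenvector v = (-3,2); generalized eigenvector w with (A-λI)w=v is (2,-1).
General solution: e^(-5t)[c_1·v + c_2·(t·v + w)].
Applying x_1(0)=-2, x_2(0)=-3 gives c_1=-8, c_2=-13.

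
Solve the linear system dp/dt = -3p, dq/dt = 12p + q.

p(t) = C_1e^(-3t), q(t) = -3C_1e^(-3t) - C_2e^(t)

Coefficient matrix A = [[-3, 0], [12, 1]].
Characteristic polynomial det(A - λI) = λ^2 + 2λ - 3 = 0.
Eigenvalues λ = -3, 1.
For λ=-3: (A-λI) row 2 is [12, 4], so an eigenvector is (1, -3).
For λ=1: (A-λI) row 1 is [-4, 0], so an eigenvector is (0, -1).
General solution: C_1e^(-3t)(1,-3) + C_2e^(t)(0,-1).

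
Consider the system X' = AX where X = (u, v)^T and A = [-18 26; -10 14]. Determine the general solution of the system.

u(t) = 2c_1e^(-2t)sin(2t) + 3c_1e^(-2t)cos(2t) + 3c_2e^(-2t)sin(2t) - 2c_2e^(-2t)cos(2t), v(t) = c_1e^(-2t)sin(2t) + 2c_1e^(-2t)cos(2t) + 2c_2e^(-2t)sin(2t) - c_2e^(-2t)cos(2t)

Coefficient matrix A = [[-18, 26], [-10, 14]].
Characteristic polynomial det(A - λI) = λ^2 + 4λ + 8 = 0.
Eigenvalues λ = -2 ± 2i (complex conjugate pair).
For λ=-2+2i: an eigenvector is (3,2) - i(2,1) = (3 - 2i, 2 - i).
A real fundamental pair from Re and Im of e^((-2+2i)t)v: X_1 = e^(-2t)(cos(2t)·(3,2) + sin(2t)·(2,1)), X_2 = e^(-2t)(sin(2t)·(3,2) - cos(2t)·(2,1)).
General solution: c_1X_1 + c_2X_2.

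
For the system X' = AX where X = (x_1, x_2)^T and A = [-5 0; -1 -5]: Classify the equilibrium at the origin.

A = [[-5,0],[-1,-5]]; det(A-λI) = λ^2 + 10λ + 25.
repeated λ = -5 with a single eigenvector.

stable improper node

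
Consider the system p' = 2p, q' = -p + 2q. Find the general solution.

Coefficient matrix A = [[2, 0], [-1, 2]].
Characteristic polynomial det(A - λI) = λ^2 - 4λ + 4 = 0.
Single eigenvalue λ = 2 with algebraic multiplicity 2.
Eigenvector v = (0,-1); generalized eigenvector w with (A-λI)w=v is (1,3).
General solution: e^(2t)[c_1·v + c_2·(t·v + w)].

p(t) = c_2e^(2t), q(t) = -c_1e^(2t) - c_2te^(2t) + 3c_2e^(2t)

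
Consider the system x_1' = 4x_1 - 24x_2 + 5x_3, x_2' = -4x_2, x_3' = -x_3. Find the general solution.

x_1(t) = -C_1e^(-t) + 3C_2e^(-4t) + C_3e^(4t), x_2(t) = C_2e^(-4t), x_3(t) = C_1e^(-t)

Coefficient matrix A = [[4, -24, 5], [0, -4, 0], [0, 0, -1]].
det(A - λI) = 0 gives eigenvalues λ = -1, -4, 4.
For λ=-1: eigenvector (-1,0,1).
For λ=-4: eigenvector (3,1,0).
For λ=4: eigenvector (1,0,0).
General solution: C_1e^(-t)(-1,0,1) + C_2e^(-4t)(3,1,0) + C_3e^(4t)(1,0,0).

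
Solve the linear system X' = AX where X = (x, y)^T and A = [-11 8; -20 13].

x(t) = -C_1e^(t)sin(4t) - C_1e^(t)cos(4t) - C_2e^(t)sin(4t) + C_2e^(t)cos(4t), y(t) = -C_1e^(t)sin(4t) - 2C_1e^(t)cos(4t) - 2C_2e^(t)sin(4t) + C_2e^(t)cos(4t)

Coefficient matrix A = [[-11, 8], [-20, 13]].
Characteristic polynomial det(A - λI) = λ^2 - 2λ + 17 = 0.
Eigenvalues λ = 1 ± 4i (complex conjugate pair).
For λ=1+4i: an eigenvector is (-1,-2) - i(-1,-1) = (-1 + i, -2 + i).
A real fundamental pair from Re and Im of e^((1+4i)t)v: X_1 = e^(t)(cos(4t)·(-1,-2) + sin(4t)·(-1,-1)), X_2 = e^(t)(sin(4t)·(-1,-2) - cos(4t)·(-1,-1)).
General solution: C_1X_1 + C_2X_2.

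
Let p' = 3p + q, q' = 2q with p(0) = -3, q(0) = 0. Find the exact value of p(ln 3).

A = [[3,1],[0,2]]; eigenvalues λ = 2, 3.
Eigenvectors: (1,-1) for λ=2, (1,0) for λ=3.
From the initial condition, c_1 = 0, c_2 = -3.
p(ln 3) = (0)(3^2)(1) + (-3)(3^3)(1) = -81.

-81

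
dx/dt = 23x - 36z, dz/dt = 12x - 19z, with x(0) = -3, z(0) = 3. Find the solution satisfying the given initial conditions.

x(t) = -30e^(5t) + 27e^(-t), z(t) = -15e^(5t) + 18e^(-t)

Coefficient matrix A = [[23, -36], [12, -19]].
Characteristic polynomial det(A - λI) = λ^2 - 4λ - 5 = 0.
Eigenvalues λ = -1, 5.
For λ=-1: (A-λI) row 1 is [24, -36], so an eigenvector is (-3, -2).
For λ=5: (A-λI) row 1 is [18, -36], so an eigenvector is (2, 1).
General solution: C_1e^(-t)(-3,-2) + C_2e^(5t)(2,1).
Applying x(0)=-3, z(0)=3 gives C_1=-9, C_2=-15.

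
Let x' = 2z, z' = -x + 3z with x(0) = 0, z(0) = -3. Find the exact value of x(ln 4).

-72

A = [[0,2],[-1,3]]; eigenvalues λ = 2, 1.
Eigenvectors: (1,1) for λ=2, (2,1) for λ=1.
From the initial condition, c_1 = -6, c_2 = 3.
x(ln 4) = (-6)(4^2)(1) + (3)(4^1)(2) = -72.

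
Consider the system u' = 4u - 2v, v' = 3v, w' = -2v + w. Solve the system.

u(t) = c_1e^(4t) + 2c_2e^(3t), v(t) = c_2e^(3t), w(t) = -c_2e^(3t) + c_3e^(t)

Coefficient matrix A = [[4, -2, 0], [0, 3, 0], [0, -2, 1]].
det(A - λI) = 0 gives eigenvalues λ = 4, 3, 1.
For λ=4: eigenvector (1,0,0).
For λ=3: eigenvector (2,1,-1).
For λ=1: eigenvector (0,0,1).
General solution: c_1e^(4t)(1,0,0) + c_2e^(3t)(2,1,-1) + c_3e^(t)(0,0,1).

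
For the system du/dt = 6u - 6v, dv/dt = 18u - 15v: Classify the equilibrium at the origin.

A = [[6,-6],[18,-15]]; det(A-λI) = λ^2 + 9λ + 18.
λ = -6, -3: both negative.

stable node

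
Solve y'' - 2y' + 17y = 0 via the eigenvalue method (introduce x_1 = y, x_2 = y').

Let x_1 = y, x_2 = y'. Then x_1' = x_2 and x_2' = -17x_1 + 2x_2.
A = [[0,1],[-17,2]]; det(A-λI) = λ^2 - 2λ + 17.
Eigenvalues λ = 1 ± 4i.

y(t) = c_1e^(t)cos(4t) + c_2e^(t)sin(4t)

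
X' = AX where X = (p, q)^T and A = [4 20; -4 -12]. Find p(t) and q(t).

p(t) = -2C_1e^(-4t)sin(4t) - C_1e^(-4t)cos(4t) - C_2e^(-4t)sin(4t) + 2C_2e^(-4t)cos(4t), q(t) = C_1e^(-4t)sin(4t) - C_2e^(-4t)cos(4t)

Coefficient matrix A = [[4, 20], [-4, -12]].
Characteristic polynomial det(A - λI) = λ^2 + 8λ + 32 = 0.
Eigenvalues λ = -4 ± 4i (complex conjugate pair).
For λ=-4+4i: an eigenvector is (-1,0) - i(-2,1) = (-1 + 2i, 0 - i).
A real fundamental pair from Re and Im of e^((-4+4i)t)v: X_1 = e^(-4t)(cos(4t)·(-1,0) + sin(4t)·(-2,1)), X_2 = e^(-4t)(sin(4t)·(-1,0) - cos(4t)·(-2,1)).
General solution: C_1X_1 + C_2X_2.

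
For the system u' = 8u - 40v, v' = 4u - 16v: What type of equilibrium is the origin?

A = [[8,-40],[4,-16]]; det(A-λI) = λ^2 + 8λ + 32.
λ = -4 ± 4i: negative real part.

stable spiral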